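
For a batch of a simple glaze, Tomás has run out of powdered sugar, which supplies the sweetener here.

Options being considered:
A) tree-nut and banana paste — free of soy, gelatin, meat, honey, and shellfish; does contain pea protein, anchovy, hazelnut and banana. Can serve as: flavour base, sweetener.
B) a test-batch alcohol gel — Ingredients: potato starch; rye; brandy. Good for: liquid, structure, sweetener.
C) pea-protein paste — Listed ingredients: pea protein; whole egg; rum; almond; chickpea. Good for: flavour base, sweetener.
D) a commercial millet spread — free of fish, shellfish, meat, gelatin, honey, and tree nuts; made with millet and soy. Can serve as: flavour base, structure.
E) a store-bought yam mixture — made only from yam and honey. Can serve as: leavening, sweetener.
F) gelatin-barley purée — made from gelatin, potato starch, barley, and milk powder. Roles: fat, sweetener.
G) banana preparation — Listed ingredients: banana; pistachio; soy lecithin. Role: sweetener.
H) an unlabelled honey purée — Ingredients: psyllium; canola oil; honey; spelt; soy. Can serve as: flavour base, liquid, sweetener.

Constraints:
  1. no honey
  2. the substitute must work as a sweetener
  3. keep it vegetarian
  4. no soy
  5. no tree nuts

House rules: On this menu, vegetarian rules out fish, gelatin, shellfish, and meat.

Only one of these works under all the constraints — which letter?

A: has anchovy, so not vegetarian; has hazelnut, so not tree-nut-free — no
B: only brandy, rye, and potato starch; none excluded — valid
C: has almond, so not tree-nut-free — no
D: not usable as a sweetener; has soy, so not soy-free — no
E: has honey, so not honey-free — out
F: has gelatin, so not vegetarian — reject
G: has pistachio, so not tree-nut-free; has soy lecithin, so not soy-free — reject
H: has soy, so not soy-free; has honey, so not honey-free — reject

B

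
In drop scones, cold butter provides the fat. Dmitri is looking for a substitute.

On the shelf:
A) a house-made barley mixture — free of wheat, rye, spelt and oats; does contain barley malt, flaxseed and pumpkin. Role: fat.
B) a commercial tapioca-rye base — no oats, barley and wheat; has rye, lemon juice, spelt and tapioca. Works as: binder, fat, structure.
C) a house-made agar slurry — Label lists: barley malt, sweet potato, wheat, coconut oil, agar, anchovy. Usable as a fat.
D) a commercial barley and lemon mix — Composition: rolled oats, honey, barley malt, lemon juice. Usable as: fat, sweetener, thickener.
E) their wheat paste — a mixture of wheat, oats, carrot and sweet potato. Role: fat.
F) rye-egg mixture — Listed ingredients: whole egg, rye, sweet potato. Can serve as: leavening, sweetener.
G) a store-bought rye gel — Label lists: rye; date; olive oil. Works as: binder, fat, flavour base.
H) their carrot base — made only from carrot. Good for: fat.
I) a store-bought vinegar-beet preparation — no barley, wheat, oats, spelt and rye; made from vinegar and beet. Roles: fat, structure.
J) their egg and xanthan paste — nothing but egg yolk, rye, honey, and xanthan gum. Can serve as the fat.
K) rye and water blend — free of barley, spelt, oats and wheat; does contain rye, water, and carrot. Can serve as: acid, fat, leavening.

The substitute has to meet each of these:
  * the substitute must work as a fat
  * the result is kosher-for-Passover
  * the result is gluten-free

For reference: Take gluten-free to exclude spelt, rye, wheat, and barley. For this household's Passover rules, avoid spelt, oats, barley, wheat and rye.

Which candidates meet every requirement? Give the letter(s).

A: has barley malt, so not gluten-free; has barley malt, so not kosher-for-Passover — reject
B: has rye, so not gluten-free; has rye, so not kosher-for-Passover — reject
C: has barley malt, so not gluten-free; has barley malt, so not kosher-for-Passover — out
D: has barley malt, so not gluten-free; has barley malt, so not kosher-for-Passover — no
E: has wheat, so not gluten-free; has oats, so not kosher-for-Passover — no
F: not usable as a fat; has rye, so not gluten-free (and 1 more) — out
G: has rye, so not gluten-free; has rye, so not kosher-for-Passover — reject
H: only carrot; none excluded — keep
I: kosher-for-Passover, gluten-free — keep
J: has rye, so not gluten-free; has rye, so not kosher-for-Passover — reject
K: has rye, so not gluten-free; has rye, so not kosher-for-Passover — out

H, I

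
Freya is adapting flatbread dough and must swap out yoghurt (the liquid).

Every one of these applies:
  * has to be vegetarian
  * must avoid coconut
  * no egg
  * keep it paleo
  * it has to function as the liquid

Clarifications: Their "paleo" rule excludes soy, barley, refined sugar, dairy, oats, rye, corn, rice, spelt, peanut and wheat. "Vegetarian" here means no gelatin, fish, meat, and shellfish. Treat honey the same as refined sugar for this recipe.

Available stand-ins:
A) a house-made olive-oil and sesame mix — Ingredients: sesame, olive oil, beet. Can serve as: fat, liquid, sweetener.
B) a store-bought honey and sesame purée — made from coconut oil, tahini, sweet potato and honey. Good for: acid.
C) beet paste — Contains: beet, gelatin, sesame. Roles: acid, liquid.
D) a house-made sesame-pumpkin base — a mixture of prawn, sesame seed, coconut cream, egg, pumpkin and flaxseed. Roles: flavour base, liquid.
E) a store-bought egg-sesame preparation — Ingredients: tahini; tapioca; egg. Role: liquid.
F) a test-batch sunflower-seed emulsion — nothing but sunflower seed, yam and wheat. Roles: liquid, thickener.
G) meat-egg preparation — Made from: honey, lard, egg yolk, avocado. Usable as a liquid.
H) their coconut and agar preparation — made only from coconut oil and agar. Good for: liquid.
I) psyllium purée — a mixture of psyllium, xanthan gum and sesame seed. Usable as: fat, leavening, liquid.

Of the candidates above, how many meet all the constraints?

2

A: nothing on the exclusion list — valid
B: not usable as a liquid; has honey, so not paleo (and 1 more) — out
C: has gelatin, so not vegetarian — no
D: has prawn, so not vegetarian; has coconut cream, so not coconut-free (and 1 more) — no
E: has egg, so not egg-free — out
F: has wheat, so not paleo — reject
G: has honey, so not paleo; has lard, so not vegetarian (and 1 more) — no
H: has coconut oil, so not coconut-free — no
I: only sesame seed, xanthan gum and psyllium; none excluded — valid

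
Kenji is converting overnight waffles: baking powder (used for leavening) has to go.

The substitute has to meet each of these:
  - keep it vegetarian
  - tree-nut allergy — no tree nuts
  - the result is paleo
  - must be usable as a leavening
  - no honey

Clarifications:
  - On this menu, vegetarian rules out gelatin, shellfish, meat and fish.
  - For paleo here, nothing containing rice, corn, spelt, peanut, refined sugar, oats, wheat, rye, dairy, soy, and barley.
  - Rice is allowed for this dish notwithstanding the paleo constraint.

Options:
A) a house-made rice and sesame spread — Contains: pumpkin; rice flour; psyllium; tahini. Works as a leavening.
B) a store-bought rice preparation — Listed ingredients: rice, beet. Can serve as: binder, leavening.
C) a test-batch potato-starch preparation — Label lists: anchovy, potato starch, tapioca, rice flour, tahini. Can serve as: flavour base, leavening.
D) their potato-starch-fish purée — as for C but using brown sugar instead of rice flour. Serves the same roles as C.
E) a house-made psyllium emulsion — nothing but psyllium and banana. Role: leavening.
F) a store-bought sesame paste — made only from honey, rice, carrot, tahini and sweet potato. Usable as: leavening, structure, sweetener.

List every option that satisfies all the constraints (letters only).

A: rice is permitted under the paleo carve-out; nothing else excluded — OK
B: rice is permitted under the paleo carve-out; nothing else excluded — OK
C: has anchovy, so not vegetarian — no
D: has anchovy, so not vegetarian; has brown sugar, so not paleo — reject
E: works as a leavening, paleo, no honey — valid
F: has honey, so not honey-free — no

A, B, E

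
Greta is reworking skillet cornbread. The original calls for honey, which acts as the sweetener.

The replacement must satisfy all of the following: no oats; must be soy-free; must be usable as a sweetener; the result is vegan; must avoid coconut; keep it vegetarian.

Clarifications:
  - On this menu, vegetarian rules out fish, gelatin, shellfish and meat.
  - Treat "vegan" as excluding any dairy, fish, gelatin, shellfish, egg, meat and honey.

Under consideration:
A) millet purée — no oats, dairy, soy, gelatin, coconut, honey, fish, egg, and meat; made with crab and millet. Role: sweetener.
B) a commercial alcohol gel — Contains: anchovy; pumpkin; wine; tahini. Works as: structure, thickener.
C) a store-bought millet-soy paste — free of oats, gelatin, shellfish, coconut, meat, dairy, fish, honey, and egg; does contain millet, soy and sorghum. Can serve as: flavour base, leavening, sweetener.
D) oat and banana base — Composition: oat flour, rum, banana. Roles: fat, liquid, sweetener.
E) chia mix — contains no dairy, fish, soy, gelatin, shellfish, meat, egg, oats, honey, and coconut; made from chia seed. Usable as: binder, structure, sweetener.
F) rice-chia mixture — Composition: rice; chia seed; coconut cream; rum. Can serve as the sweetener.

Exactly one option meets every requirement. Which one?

E

A: has crab, so not vegetarian; has crab, so not vegan — no
B: not usable as a sweetener; has anchovy, so not vegetarian (and 1 more) — out
C: has soy, so not soy-free — no
D: has oat flour, so not oat-free — reject
E: every rule checks out — keep
F: has coconut cream, so not coconut-free — no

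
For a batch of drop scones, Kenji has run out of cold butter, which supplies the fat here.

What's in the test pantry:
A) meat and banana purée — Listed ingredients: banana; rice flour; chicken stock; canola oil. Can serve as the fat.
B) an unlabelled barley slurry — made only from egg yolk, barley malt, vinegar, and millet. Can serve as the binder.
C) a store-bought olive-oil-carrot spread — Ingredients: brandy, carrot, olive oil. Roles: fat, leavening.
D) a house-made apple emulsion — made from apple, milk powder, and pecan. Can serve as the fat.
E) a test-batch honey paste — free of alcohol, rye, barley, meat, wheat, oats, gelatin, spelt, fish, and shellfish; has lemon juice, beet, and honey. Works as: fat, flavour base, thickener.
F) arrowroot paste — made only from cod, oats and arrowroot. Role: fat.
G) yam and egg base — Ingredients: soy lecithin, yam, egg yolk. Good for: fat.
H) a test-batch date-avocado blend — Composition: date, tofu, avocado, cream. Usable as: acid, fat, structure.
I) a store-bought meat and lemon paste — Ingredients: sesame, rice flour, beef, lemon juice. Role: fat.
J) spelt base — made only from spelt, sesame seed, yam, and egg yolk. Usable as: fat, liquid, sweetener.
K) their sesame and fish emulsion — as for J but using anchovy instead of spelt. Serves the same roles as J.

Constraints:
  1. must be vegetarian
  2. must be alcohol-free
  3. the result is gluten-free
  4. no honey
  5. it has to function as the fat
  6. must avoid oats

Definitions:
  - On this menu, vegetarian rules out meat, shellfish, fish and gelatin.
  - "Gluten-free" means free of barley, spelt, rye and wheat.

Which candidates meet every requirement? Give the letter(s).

A: has chicken stock, so not vegetarian — out
B: not usable as a fat; has barley malt, so not gluten-free — no
C: has brandy, so not alcohol-free — reject
D: every rule checks out — keep
E: has honey, so not honey-free — no
F: has cod, so not vegetarian; has oats, so not oat-free — out
G: only egg yolk, soy lecithin and yam; none excluded — valid
H: cream and tofu etc. — none of it excluded — OK
I: has beef, so not vegetarian — out
J: has spelt, so not gluten-free — out
K: has anchovy, so not vegetarian — no

D, G, H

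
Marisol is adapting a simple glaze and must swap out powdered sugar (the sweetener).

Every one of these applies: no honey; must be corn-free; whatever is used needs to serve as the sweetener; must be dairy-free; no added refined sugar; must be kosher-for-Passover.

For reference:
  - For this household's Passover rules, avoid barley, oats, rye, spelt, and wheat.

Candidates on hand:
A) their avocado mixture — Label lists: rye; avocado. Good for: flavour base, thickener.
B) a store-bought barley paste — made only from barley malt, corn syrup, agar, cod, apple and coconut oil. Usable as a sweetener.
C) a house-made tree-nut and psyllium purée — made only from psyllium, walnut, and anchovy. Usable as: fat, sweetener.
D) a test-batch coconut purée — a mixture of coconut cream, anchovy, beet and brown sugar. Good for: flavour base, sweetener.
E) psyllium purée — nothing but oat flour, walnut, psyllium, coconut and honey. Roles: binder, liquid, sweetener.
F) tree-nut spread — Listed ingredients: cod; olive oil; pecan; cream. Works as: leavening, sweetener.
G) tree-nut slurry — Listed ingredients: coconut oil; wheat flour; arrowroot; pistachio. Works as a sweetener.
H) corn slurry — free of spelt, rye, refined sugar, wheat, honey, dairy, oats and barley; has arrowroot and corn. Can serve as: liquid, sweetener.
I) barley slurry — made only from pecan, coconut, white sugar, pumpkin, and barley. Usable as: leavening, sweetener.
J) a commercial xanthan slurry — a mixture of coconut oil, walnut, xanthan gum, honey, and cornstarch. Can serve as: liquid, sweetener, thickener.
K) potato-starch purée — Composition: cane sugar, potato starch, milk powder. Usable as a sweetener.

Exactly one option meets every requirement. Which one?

C

A: not usable as a sweetener; has rye, so not kosher-for-Passover — out
B: has barley malt, so not kosher-for-Passover; has corn syrup, so not corn-free — out
C: only anchovy, walnut and psyllium; none excluded — OK
D: has brown sugar, so not no-added-sugar — reject
E: has oat flour, so not kosher-for-Passover; has honey, so not honey-free — out
F: has cream, so not dairy-free — out
G: has wheat flour, so not kosher-for-Passover — out
H: has corn, so not corn-free — reject
I: has barley, so not kosher-for-Passover; has white sugar, so not no-added-sugar — out
J: has cornstarch, so not corn-free; has honey, so not honey-free — out
K: has cane sugar, so not no-added-sugar; has milk powder, so not dairy-free — no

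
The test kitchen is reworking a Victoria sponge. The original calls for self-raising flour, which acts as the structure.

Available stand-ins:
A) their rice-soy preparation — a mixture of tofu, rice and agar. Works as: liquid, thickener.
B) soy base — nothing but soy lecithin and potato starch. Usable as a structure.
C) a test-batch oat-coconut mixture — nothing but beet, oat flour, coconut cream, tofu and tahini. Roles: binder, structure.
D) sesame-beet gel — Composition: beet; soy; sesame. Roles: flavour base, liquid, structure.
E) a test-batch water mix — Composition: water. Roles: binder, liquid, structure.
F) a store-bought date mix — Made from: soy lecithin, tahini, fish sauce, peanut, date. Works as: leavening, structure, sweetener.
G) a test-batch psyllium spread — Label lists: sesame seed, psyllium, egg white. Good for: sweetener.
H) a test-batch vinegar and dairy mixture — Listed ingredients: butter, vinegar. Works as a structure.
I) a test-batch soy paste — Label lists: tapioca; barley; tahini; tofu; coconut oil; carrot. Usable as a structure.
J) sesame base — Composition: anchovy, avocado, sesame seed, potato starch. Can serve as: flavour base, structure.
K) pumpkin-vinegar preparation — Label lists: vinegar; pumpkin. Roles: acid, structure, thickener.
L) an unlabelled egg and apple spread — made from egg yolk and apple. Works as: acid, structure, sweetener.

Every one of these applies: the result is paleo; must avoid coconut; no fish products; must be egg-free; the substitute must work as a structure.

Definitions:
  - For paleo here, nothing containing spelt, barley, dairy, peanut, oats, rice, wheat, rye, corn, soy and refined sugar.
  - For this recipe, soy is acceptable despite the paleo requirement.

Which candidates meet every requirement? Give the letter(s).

B, D, E, K

A: not usable as a structure; has rice, so not paleo — out
B: soy is permitted under the paleo carve-out; nothing else excluded — valid
C: has oat flour, so not paleo; has coconut cream, so not coconut-free — no
D: soy is permitted under the paleo carve-out; nothing else excluded — valid
E: nothing on the exclusion list — OK
F: has peanut, so not paleo; has fish sauce, so not fish-free — reject
G: not usable as a structure; has egg white, so not egg-free — no
H: has butter, so not paleo — reject
I: has barley, so not paleo; has coconut oil, so not coconut-free — reject
J: has anchovy, so not fish-free — out
K: no egg, paleo — valid
L: has egg yolk, so not egg-free — out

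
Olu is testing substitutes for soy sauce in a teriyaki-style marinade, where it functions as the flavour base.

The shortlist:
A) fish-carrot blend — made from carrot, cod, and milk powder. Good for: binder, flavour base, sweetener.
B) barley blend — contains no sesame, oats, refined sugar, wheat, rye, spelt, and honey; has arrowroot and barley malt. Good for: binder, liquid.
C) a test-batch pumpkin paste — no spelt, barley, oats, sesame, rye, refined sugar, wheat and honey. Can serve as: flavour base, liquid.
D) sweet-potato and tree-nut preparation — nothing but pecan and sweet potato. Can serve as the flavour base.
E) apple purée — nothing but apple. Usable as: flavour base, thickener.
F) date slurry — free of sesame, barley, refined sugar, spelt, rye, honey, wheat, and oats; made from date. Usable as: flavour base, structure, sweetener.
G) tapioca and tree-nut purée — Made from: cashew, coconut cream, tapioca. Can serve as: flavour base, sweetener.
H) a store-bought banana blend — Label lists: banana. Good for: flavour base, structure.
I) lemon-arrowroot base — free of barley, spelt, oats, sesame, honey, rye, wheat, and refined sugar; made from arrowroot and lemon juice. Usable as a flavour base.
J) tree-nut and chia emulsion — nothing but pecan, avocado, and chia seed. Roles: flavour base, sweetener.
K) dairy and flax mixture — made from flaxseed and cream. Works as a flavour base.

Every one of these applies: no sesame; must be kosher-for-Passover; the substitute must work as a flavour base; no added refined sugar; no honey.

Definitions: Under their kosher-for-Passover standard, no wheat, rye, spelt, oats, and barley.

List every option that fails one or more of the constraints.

A: no sesame, no honey — keep
B: not usable as a flavour base; has barley malt, so not kosher-for-Passover — out
C: no refined sugar, no sesame — keep
D: no honey, no sesame — valid
E: no refined sugar, kosher-for-Passover — OK
F: all constraints satisfied — valid
G: only coconut cream, cashew and tapioca; none excluded — OK
H: every rule checks out — valid
I: works as a flavour base, kosher-for-Passover, no honey — valid
J: works as a flavour base, no refined sugar, kosher-for-Passover — keep
K: only cream and flaxseed; none excluded — OK

B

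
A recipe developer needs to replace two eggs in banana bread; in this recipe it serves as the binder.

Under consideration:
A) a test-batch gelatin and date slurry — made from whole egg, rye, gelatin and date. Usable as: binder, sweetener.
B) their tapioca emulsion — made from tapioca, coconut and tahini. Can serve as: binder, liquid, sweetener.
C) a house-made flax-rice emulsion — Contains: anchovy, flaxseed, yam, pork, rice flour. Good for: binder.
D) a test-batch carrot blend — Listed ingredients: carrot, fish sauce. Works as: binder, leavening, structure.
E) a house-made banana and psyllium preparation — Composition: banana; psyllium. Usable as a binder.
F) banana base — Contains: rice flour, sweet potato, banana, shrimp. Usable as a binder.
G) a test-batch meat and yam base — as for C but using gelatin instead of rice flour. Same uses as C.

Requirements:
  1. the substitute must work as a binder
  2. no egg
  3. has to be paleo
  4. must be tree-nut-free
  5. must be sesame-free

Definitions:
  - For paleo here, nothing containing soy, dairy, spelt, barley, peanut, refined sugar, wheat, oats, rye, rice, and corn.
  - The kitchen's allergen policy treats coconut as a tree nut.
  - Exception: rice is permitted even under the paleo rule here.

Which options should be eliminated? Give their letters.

A, B

A: has rye, so not paleo; has whole egg, so not egg-free — no
B: has tahini, so not sesame-free; has coconut, so not tree-nut-free — no
C: rice is permitted under the paleo carve-out; nothing else excluded — valid
D: works as a binder, tree-nut-free, no egg — OK
E: every rule checks out — OK
F: rice is permitted under the paleo carve-out; nothing else excluded — valid
G: anchovy and gelatin etc. — none of it excluded — OK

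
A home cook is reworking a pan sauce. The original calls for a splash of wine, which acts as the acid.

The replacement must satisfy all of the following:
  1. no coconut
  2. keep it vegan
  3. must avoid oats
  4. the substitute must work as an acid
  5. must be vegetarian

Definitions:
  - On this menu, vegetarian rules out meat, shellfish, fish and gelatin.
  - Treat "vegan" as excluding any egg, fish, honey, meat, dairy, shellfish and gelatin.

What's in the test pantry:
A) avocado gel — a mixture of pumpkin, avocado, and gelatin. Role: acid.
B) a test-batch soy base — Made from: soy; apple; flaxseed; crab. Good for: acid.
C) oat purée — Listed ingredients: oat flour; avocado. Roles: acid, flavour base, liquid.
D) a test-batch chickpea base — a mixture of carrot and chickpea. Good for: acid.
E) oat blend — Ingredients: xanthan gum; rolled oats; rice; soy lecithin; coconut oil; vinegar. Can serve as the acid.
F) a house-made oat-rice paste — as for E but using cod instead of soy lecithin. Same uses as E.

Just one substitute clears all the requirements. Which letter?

D

A: has gelatin, so not vegetarian; has gelatin, so not vegan — no
B: has crab, so not vegetarian; has crab, so not vegan — out
C: has oat flour, so not oat-free — out
D: works as an acid, no oats, no coconut — keep
E: has rolled oats, so not oat-free; has coconut oil, so not coconut-free — out
F: has cod, so not vegetarian; has cod, so not vegan (and 2 more) — reject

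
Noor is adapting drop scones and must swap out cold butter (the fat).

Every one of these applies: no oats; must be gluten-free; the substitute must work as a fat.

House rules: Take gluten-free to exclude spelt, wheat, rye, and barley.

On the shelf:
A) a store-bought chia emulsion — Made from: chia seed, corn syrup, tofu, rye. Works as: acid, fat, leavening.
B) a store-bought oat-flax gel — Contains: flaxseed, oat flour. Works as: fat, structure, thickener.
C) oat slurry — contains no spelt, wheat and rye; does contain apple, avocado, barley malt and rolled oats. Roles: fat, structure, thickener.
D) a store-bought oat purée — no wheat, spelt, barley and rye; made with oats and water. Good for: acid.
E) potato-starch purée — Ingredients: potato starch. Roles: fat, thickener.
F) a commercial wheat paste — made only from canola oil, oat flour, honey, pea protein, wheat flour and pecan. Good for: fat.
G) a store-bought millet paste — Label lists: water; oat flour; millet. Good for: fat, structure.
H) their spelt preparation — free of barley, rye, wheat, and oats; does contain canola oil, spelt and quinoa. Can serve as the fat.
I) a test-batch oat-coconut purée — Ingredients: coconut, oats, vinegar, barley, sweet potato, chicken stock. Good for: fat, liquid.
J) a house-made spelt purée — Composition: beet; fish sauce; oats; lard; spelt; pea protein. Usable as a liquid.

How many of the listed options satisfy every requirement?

1

A: has rye, so not gluten-free — reject
B: has oat flour, so not oat-free — reject
C: has barley malt, so not gluten-free; has rolled oats, so not oat-free — out
D: not usable as a fat; has oats, so not oat-free — out
E: only potato starch; none excluded — valid
F: has wheat flour, so not gluten-free; has oat flour, so not oat-free — reject
G: has oat flour, so not oat-free — out
H: has spelt, so not gluten-free — no
I: has barley, so not gluten-free; has oats, so not oat-free — no
J: not usable as a fat; has spelt, so not gluten-free (and 1 more) — out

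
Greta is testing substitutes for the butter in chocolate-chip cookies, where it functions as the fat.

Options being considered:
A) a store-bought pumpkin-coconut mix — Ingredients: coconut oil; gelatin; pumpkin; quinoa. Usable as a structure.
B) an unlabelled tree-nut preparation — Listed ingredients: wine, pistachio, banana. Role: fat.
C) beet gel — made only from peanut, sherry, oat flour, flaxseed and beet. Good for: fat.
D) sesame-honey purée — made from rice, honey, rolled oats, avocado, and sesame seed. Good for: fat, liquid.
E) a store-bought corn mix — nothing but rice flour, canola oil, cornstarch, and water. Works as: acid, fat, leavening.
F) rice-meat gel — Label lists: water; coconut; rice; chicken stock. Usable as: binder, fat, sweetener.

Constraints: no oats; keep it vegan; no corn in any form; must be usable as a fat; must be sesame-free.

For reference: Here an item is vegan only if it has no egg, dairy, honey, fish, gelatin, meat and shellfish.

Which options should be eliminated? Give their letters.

A: not usable as a fat; has gelatin, so not vegan — reject
B: only wine, pistachio and banana; none excluded — valid
C: has oat flour, so not oat-free — no
D: has honey, so not vegan; has rolled oats, so not oat-free (and 1 more) — reject
E: has cornstarch, so not corn-free — reject
F: has chicken stock, so not vegan — out

A, C, D, E, F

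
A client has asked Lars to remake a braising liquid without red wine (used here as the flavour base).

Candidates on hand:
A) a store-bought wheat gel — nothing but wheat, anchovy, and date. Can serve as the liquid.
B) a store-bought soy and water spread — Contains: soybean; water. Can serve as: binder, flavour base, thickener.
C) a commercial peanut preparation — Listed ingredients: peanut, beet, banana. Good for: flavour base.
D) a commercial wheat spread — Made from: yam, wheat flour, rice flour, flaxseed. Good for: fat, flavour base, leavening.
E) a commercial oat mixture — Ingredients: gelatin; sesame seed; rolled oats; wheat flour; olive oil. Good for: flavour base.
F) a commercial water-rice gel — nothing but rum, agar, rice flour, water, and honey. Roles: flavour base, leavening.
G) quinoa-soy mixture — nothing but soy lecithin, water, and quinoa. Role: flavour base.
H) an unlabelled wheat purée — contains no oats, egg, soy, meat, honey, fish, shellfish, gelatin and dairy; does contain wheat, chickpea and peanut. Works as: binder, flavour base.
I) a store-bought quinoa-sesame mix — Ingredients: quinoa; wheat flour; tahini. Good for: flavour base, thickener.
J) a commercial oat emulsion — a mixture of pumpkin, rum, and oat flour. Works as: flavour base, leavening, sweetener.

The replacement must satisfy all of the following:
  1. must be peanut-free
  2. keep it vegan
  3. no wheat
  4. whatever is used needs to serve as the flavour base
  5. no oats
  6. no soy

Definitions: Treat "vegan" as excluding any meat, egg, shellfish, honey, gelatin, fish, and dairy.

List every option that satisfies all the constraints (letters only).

none

A: not usable as a flavour base; has anchovy, so not vegan (and 1 more) — reject
B: has soybean, so not soy-free — no
C: has peanut, so not peanut-free — no
D: has wheat flour, so not wheat-free — no
E: has gelatin, so not vegan; has wheat flour, so not wheat-free (and 1 more) — no
F: has honey, so not vegan — reject
G: has soy lecithin, so not soy-free — out
H: has peanut, so not peanut-free; has wheat, so not wheat-free — reject
I: has wheat flour, so not wheat-free — reject
J: has oat flour, so not oat-free — no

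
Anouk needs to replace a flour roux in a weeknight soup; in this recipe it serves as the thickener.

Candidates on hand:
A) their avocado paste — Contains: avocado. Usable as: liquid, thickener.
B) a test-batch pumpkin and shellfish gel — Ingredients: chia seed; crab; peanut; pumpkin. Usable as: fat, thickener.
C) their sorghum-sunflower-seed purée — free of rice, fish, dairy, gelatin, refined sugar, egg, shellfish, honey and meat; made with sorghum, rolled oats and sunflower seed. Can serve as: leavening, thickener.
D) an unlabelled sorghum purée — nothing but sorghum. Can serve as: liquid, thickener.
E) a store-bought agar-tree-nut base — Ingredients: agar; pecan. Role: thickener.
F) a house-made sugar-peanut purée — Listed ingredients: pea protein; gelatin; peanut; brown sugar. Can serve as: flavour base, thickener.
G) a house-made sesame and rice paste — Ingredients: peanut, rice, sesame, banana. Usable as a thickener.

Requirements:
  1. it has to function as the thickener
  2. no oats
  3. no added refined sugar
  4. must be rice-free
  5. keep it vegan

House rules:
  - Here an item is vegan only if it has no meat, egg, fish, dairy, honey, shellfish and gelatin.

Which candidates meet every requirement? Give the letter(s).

A, D, E

A: vegan, no rice — keep
B: has crab, so not vegan — reject
C: has rolled oats, so not oat-free — out
D: every rule checks out — valid
E: no rice, vegan — keep
F: has gelatin, so not vegan; has brown sugar, so not no-added-sugar — reject
G: has rice, so not rice-free — reject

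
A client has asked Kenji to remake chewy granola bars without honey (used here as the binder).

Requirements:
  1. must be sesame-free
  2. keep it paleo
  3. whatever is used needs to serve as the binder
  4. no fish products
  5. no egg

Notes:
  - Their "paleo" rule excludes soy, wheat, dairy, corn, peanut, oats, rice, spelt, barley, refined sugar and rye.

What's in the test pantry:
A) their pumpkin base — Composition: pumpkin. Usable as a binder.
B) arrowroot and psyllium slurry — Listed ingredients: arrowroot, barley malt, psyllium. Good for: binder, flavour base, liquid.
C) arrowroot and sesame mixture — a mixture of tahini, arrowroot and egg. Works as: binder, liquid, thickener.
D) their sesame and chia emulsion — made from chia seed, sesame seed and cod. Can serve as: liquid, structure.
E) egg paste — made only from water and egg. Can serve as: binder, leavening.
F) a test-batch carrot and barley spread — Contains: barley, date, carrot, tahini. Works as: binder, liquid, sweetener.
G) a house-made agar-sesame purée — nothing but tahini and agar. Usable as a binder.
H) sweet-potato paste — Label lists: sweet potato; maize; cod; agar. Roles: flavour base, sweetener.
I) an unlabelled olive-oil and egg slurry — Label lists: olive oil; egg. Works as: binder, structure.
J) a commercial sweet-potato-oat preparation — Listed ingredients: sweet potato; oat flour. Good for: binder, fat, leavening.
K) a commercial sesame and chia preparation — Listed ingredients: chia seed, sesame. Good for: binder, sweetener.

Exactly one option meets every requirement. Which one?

A

A: only pumpkin; none excluded — valid
B: has barley malt, so not paleo — no
C: has tahini, so not sesame-free; has egg, so not egg-free — out
D: not usable as a binder; has sesame seed, so not sesame-free (and 1 more) — reject
E: has egg, so not egg-free — no
F: has barley, so not paleo; has tahini, so not sesame-free — no
G: has tahini, so not sesame-free — reject
H: not usable as a binder; has maize, so not paleo (and 1 more) — reject
I: has egg, so not egg-free — no
J: has oat flour, so not paleo — no
K: has sesame, so not sesame-free — reject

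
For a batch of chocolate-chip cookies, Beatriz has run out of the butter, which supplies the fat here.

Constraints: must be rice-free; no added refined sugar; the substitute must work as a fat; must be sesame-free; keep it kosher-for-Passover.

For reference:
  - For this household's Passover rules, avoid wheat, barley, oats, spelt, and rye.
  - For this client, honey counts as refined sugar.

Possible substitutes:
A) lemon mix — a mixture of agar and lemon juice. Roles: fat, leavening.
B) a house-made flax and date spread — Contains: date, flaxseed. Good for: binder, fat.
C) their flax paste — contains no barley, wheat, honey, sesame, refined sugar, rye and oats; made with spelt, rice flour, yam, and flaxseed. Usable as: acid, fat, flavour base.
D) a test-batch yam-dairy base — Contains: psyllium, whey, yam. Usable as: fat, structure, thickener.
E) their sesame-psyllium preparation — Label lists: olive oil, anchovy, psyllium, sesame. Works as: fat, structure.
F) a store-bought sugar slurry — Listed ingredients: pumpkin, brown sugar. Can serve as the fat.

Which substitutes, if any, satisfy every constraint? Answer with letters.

A, B, D

A: works as a fat, no rice, kosher-for-Passover — OK
B: only date and flaxseed; none excluded — OK
C: has spelt, so not kosher-for-Passover; has rice flour, so not rice-free — no
D: only whey, yam, and psyllium; none excluded — keep
E: has sesame, so not sesame-free — out
F: has brown sugar, so not no-added-sugar — out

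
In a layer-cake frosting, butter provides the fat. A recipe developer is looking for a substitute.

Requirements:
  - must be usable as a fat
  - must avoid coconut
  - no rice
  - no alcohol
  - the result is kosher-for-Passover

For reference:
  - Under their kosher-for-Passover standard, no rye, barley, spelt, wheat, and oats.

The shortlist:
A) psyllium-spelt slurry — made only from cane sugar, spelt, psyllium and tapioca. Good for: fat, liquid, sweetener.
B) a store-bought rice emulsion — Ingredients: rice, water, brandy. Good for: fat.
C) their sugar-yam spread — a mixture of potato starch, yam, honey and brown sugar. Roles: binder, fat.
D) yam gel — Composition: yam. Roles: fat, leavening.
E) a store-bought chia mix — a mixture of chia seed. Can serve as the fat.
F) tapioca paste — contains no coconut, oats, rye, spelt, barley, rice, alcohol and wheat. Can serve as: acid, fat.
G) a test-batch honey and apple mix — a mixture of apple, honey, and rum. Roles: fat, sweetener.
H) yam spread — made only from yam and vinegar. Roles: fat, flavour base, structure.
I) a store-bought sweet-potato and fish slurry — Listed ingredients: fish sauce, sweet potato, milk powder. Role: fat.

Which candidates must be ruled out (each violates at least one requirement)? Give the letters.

A, B, G

A: has spelt, so not kosher-for-Passover — no
B: has rice, so not rice-free; has brandy, so not alcohol-free — out
C: nothing on the exclusion list — valid
D: nothing on the exclusion list — OK
E: kosher-for-Passover, no rice — keep
F: every rule checks out — valid
G: has rum, so not alcohol-free — reject
H: only vinegar and yam; none excluded — keep
I: no rice, kosher-for-Passover — keep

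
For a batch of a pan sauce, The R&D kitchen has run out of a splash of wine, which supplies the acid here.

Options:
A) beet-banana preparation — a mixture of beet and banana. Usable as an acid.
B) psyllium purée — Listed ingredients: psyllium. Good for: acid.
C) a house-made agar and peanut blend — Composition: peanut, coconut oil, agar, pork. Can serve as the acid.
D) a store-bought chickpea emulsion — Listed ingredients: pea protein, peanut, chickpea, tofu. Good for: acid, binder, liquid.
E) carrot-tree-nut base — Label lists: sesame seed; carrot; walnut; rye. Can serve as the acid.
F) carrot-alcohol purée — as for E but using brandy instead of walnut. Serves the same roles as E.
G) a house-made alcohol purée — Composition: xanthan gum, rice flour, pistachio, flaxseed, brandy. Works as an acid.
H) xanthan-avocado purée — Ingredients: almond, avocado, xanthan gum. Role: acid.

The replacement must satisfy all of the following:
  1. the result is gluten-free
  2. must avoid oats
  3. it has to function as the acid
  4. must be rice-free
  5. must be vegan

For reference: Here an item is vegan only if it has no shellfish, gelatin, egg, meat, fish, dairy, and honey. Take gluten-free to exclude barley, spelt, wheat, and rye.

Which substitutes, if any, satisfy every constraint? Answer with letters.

A, B, D, H

A: nothing on the exclusion list — OK
B: nothing on the exclusion list — keep
C: has pork, so not vegan — reject
D: every rule checks out — keep
E: has rye, so not gluten-free — no
F: has rye, so not gluten-free — out
G: has rice flour, so not rice-free — no
H: only almond, xanthan gum, and avocado; none excluded — keep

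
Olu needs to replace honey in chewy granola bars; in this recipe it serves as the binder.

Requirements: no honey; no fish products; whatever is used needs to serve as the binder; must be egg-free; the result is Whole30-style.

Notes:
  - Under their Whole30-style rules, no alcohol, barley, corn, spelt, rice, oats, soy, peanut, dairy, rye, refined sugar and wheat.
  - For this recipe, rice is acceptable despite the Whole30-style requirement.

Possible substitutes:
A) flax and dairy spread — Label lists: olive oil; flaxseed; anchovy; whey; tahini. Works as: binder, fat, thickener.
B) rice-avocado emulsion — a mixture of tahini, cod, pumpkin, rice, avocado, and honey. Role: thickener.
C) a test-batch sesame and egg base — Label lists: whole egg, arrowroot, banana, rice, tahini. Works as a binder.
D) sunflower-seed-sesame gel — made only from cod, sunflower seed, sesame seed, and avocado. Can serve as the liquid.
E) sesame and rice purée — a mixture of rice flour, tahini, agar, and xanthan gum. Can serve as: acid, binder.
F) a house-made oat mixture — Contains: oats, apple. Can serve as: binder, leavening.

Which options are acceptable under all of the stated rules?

A: has whey, so not Whole30-style; has anchovy, so not fish-free — reject
B: not usable as a binder; has honey, so not honey-free (and 1 more) — reject
C: has whole egg, so not egg-free — out
D: not usable as a binder; has cod, so not fish-free — reject
E: rice is permitted under the Whole30-style carve-out; nothing else excluded — valid
F: has oats, so not Whole30-style — out

E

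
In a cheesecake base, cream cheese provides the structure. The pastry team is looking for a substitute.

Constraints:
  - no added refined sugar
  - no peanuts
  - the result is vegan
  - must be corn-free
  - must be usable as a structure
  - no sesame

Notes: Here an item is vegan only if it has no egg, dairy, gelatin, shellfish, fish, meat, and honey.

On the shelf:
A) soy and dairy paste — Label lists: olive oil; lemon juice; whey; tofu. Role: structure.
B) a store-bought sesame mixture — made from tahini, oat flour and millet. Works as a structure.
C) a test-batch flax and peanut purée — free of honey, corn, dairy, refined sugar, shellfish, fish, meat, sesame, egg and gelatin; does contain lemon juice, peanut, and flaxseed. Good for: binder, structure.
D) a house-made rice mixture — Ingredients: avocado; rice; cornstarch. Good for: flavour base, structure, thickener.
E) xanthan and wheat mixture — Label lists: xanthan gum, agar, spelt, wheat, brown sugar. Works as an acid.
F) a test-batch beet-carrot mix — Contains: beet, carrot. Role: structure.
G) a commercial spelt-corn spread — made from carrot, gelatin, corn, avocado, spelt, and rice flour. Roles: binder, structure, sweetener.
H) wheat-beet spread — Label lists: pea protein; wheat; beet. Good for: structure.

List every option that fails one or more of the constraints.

A, B, C, D, E, G

A: has whey, so not vegan — no
B: has tahini, so not sesame-free — reject
C: has peanut, so not peanut-free — out
D: has cornstarch, so not corn-free — out
E: not usable as a structure; has brown sugar, so not no-added-sugar — out
F: works as a structure, no sesame, no corn — keep
G: has gelatin, so not vegan; has corn, so not corn-free — reject
H: nothing on the exclusion list — OK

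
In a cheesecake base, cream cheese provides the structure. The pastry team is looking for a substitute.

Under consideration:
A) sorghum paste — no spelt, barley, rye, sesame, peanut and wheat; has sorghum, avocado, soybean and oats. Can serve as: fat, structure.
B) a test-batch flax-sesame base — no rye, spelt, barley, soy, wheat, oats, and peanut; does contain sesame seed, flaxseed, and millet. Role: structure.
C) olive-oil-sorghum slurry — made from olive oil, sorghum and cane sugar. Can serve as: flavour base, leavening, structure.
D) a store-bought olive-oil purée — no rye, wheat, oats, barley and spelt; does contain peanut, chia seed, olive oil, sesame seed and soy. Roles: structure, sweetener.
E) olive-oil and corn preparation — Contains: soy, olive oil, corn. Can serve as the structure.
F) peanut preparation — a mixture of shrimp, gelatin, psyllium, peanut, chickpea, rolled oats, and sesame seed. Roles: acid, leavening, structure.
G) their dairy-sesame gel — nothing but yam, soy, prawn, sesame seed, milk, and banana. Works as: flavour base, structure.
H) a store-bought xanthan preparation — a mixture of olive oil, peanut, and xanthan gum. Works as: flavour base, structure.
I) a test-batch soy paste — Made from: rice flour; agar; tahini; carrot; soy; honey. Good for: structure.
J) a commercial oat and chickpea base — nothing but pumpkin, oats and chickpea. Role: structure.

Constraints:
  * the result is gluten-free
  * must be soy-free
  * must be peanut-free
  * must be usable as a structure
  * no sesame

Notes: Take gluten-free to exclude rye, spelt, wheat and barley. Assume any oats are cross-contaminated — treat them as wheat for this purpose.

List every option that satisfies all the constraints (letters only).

A: has oats, so not gluten-free; has soybean, so not soy-free — reject
B: has sesame seed, so not sesame-free — no
C: only cane sugar, sorghum, and olive oil; none excluded — OK
D: has sesame seed, so not sesame-free; has peanut, so not peanut-free (and 1 more) — no
E: has soy, so not soy-free — no
F: has rolled oats, so not gluten-free; has sesame seed, so not sesame-free (and 1 more) — out
G: has sesame seed, so not sesame-free; has soy, so not soy-free — no
H: has peanut, so not peanut-free — no
I: has tahini, so not sesame-free; has soy, so not soy-free — reject
J: has oats, so not gluten-free — out

C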